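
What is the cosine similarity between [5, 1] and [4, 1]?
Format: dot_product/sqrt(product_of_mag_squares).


dot = 21. |a|^2 = 26, |b|^2 = 17. cos = 21/sqrt(442).

21/sqrt(442)


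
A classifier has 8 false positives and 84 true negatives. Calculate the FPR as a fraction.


FPR = FP / (FP + TN) = 8 / 92 = 2/23.

2/23


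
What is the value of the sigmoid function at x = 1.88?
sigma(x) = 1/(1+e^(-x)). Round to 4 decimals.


sigma(1.88) = 1/(1+e^(-1.88)) = 1/(1+0.152590) = 1/1.152590 = 0.8676.

0.8676


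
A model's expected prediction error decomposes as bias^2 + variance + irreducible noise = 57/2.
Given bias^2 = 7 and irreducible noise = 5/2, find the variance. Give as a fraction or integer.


Total error = bias^2 + variance + irreducible noise. So variance = 57/2 - 7 - 5/2 = 19.

19


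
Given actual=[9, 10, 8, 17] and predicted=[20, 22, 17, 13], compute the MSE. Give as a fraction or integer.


MSE = (1/4) * ((9-20)^2=121 + (10-22)^2=144 + (8-17)^2=81 + (17-13)^2=16). Sum = 362. MSE = 181/2.

181/2


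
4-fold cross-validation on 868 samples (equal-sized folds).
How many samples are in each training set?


Each validation fold has 868/4 = 217 samples. Training set = 868 - 217 = 651.

651


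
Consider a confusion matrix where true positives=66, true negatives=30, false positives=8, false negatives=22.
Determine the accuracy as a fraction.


Accuracy = (TP + TN) / (TP + TN + FP + FN) = (66 + 30) / 126 = 16/21.

16/21


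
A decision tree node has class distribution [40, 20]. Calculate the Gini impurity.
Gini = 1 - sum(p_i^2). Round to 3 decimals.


Total = 60. Proportions: 40/60, 20/60. sum(p_i^2) = 0.5556. Gini = 1 - 0.5556 = 0.4444, which rounds to 0.444.

0.444


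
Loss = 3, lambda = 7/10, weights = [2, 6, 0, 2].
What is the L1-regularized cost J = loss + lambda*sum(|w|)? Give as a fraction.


L1 norm = sum(|w|) = 10. J = 3 + 7/10 * 10 = 10.

10


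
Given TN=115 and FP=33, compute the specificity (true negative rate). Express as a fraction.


Specificity = TN / (TN + FP) = 115 / 148 = 115/148.

115/148


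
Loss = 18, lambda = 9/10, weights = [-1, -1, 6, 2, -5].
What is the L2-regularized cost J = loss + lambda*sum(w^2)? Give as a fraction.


L2 sq norm = sum(w^2) = 67. J = 18 + 9/10 * 67 = 783/10.

783/10


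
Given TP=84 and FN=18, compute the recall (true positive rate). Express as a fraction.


Recall = TP / (TP + FN) = 84 / 102 = 14/17.

14/17


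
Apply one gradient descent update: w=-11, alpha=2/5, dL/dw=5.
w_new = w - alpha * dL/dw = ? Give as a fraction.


w_new = -11 - 2/5 * 5 = -11 - 2 = -13.

-13


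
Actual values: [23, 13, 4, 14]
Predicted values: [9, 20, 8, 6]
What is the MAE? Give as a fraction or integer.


MAE = (1/4) * (|23-9|=14 + |13-20|=7 + |4-8|=4 + |14-6|=8). Sum = 33. MAE = 33/4.

33/4


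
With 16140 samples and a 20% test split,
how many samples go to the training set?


Test set = 16140 * 20% = 3228. Training set = 16140 - 3228 = 12912.

12912


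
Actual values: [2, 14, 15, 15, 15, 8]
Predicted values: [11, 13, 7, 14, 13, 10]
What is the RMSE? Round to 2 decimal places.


MSE = 25.8333. RMSE = sqrt(25.8333) = 5.08.

5.08


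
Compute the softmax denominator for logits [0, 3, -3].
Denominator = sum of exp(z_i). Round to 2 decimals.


Denom = e^0=1.0000 + e^3=20.0855 + e^-3=0.0498. Sum = 21.1353, which rounds to 21.14.

21.14


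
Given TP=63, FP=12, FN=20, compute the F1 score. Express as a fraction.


Precision = 63/75 = 21/25. Recall = 63/83 = 63/83. F1 = 2*P*R/(P+R) = 63/79.

63/79


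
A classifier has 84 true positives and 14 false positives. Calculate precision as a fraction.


Precision = TP / (TP + FP) = 84 / 98 = 6/7.

6/7


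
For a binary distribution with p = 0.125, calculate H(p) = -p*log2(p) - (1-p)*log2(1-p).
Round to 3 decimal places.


H = -0.125*log2(0.125) - 0.875*log2(0.875) = 0.544.

0.544


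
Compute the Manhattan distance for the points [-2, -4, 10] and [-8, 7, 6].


d = sum of absolute differences: |-2--8|=6 + |-4-7|=11 + |10-6|=4 = 21.

21


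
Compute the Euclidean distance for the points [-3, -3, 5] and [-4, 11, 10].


d = sqrt(sum of squared differences). (-3--4)^2=1, (-3-11)^2=196, (5-10)^2=25. Sum = 222.

sqrt(222)


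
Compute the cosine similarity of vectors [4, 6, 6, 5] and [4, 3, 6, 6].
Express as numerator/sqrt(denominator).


dot = 100. |a|^2 = 113, |b|^2 = 97. cos = 100/sqrt(10961).

100/sqrt(10961)


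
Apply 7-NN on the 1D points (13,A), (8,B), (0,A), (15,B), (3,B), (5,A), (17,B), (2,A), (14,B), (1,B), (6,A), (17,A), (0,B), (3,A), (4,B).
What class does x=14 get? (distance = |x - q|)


Distances: |13-14|=1, |8-14|=6, |0-14|=14, |15-14|=1, |3-14|=11, |5-14|=9, |17-14|=3, |2-14|=12, |14-14|=0, |1-14|=13, |6-14|=8, |17-14|=3, |0-14|=14, |3-14|=11, |4-14|=10. 7 nearest: (14,B), (13,A), (15,B), (17,A), (17,B), (8,B), (6,A). Counts: {'B': 4, 'A': 3}. Majority class: B.

B


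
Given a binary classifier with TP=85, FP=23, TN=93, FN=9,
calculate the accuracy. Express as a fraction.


Accuracy = (TP + TN) / (TP + TN + FP + FN) = (85 + 93) / 210 = 89/105.

89/105


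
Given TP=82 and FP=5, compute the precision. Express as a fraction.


Precision = TP / (TP + FP) = 82 / 87 = 82/87.

82/87


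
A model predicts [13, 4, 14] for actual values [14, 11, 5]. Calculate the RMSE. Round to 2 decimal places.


MSE = 43.6667. RMSE = sqrt(43.6667) = 6.61.

6.61


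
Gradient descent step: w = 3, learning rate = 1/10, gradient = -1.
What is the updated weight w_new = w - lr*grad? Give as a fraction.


w_new = 3 - 1/10 * -1 = 3 - -1/10 = 31/10.

31/10


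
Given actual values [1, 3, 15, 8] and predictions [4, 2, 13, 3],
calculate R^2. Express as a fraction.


Mean(y) = 27/4. SS_res = 39. SS_tot = 467/4. R^2 = 1 - 39/(467/4) = 311/467.

311/467


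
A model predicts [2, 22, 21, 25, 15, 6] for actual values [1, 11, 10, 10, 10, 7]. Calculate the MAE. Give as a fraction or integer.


MAE = (1/6) * (|1-2|=1 + |11-22|=11 + |10-21|=11 + |10-25|=15 + |10-15|=5 + |7-6|=1). Sum = 44. MAE = 22/3.

22/3


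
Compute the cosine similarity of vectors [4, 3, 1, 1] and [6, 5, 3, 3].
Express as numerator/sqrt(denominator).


dot = 45. |a|^2 = 27, |b|^2 = 79. cos = 45/sqrt(2133).

45/sqrt(2133)


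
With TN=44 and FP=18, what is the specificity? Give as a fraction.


Specificity = TN / (TN + FP) = 44 / 62 = 22/31.

22/31


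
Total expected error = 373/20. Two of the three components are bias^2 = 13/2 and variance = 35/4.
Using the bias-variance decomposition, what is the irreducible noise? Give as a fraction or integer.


Total error = bias^2 + variance + irreducible noise. So irreducible noise = 373/20 - 13/2 - 35/4 = 17/5.

17/5


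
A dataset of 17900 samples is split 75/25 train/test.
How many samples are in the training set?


Test set = 17900 * 25% = 4475. Training set = 17900 - 4475 = 13425.

13425


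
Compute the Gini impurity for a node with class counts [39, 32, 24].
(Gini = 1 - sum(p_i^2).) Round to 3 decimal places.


Total = 95. Proportions: 39/95, 32/95, 24/95. sum(p_i^2) = 0.3458. Gini = 1 - 0.3458 = 0.6542, which rounds to 0.654.

0.654


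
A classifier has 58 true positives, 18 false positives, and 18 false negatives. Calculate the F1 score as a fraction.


Precision = 58/76 = 29/38. Recall = 58/76 = 29/38. F1 = 2*P*R/(P+R) = 29/38.

29/38


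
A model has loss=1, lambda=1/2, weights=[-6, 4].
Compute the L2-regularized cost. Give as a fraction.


L2 sq norm = sum(w^2) = 52. J = 1 + 1/2 * 52 = 27.

27


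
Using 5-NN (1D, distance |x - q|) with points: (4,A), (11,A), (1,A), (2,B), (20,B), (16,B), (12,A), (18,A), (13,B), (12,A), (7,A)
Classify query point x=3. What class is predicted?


Distances: |4-3|=1, |11-3|=8, |1-3|=2, |2-3|=1, |20-3|=17, |16-3|=13, |12-3|=9, |18-3|=15, |13-3|=10, |12-3|=9, |7-3|=4. 5 nearest: (4,A), (2,B), (1,A), (7,A), (11,A). Counts: {'A': 4, 'B': 1}. Majority class: A.

A


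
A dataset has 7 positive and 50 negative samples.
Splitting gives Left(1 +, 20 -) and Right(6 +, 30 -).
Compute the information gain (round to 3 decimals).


H(parent) = 0.5374. H(left) = 0.2762, H(right) = 0.6500. Weighted = (21/57)*0.2762 + (36/57)*0.6500 = 0.5123. IG = 0.5374 - 0.5123 = 0.0251, which rounds to 0.025.

0.025


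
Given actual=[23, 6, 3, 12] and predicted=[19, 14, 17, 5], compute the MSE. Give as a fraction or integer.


MSE = (1/4) * ((23-19)^2=16 + (6-14)^2=64 + (3-17)^2=196 + (12-5)^2=49). Sum = 325. MSE = 325/4.

325/4


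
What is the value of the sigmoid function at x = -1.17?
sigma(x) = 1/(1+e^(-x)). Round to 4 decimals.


sigma(-1.17) = 1/(1+e^(1.17)) = 1/(1+3.221993) = 1/4.221993 = 0.2369.

0.2369


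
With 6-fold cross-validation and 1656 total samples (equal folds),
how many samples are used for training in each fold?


Each validation fold has 1656/6 = 276 samples. Training set = 1656 - 276 = 1380.

1380


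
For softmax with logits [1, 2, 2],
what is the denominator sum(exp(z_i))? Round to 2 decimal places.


Denom = e^1=2.7183 + e^2=7.3891 + e^2=7.3891. Sum = 17.4965, which rounds to 17.50.

17.50


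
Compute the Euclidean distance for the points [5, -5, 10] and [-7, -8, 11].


d = sqrt(sum of squared differences). (5--7)^2=144, (-5--8)^2=9, (10-11)^2=1. Sum = 154.

sqrt(154)


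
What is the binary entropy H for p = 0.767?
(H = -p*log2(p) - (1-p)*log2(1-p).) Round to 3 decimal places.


H = -0.767*log2(0.767) - 0.233*log2(0.233) = 0.783.

0.783


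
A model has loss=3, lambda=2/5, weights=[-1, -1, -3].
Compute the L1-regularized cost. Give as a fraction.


L1 norm = sum(|w|) = 5. J = 3 + 2/5 * 5 = 5.

5


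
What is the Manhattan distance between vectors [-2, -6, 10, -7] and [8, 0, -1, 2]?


d = sum of absolute differences: |-2-8|=10 + |-6-0|=6 + |10--1|=11 + |-7-2|=9 = 36.

36


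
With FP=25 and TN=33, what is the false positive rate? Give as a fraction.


FPR = FP / (FP + TN) = 25 / 58 = 25/58.

25/58


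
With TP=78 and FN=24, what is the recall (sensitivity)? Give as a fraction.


Recall = TP / (TP + FN) = 78 / 102 = 13/17.

13/17


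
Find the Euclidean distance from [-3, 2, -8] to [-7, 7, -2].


d = sqrt(sum of squared differences). (-3--7)^2=16, (2-7)^2=25, (-8--2)^2=36. Sum = 77.

sqrt(77)


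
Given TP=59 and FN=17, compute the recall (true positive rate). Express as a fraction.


Recall = TP / (TP + FN) = 59 / 76 = 59/76.

59/76


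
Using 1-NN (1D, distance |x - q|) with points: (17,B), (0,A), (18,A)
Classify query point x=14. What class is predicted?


Distances: |17-14|=3, |0-14|=14, |18-14|=4. 1 nearest: (17,B). Counts: {'B': 1}. Majority class: B.

B


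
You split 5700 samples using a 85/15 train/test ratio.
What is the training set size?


Test set = 5700 * 15% = 855. Training set = 5700 - 855 = 4845.

4845


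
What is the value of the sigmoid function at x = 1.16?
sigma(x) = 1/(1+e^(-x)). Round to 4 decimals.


sigma(1.16) = 1/(1+e^(-1.16)) = 1/(1+0.313486) = 1/1.313486 = 0.7613.

0.7613


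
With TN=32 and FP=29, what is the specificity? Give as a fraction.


Specificity = TN / (TN + FP) = 32 / 61 = 32/61.

32/61


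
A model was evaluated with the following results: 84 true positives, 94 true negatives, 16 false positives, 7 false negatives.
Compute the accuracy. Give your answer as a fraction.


Accuracy = (TP + TN) / (TP + TN + FP + FN) = (84 + 94) / 201 = 178/201.

178/201


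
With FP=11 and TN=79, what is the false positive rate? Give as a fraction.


FPR = FP / (FP + TN) = 11 / 90 = 11/90.

11/90


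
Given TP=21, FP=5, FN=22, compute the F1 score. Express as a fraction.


Precision = 21/26 = 21/26. Recall = 21/43 = 21/43. F1 = 2*P*R/(P+R) = 14/23.

14/23


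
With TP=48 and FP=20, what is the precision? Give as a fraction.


Precision = TP / (TP + FP) = 48 / 68 = 12/17.

12/17


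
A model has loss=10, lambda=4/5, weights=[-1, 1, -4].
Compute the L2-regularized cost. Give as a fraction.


L2 sq norm = sum(w^2) = 18. J = 10 + 4/5 * 18 = 122/5.

122/5


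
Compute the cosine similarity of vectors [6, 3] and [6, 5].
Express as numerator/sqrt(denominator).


dot = 51. |a|^2 = 45, |b|^2 = 61. cos = 51/sqrt(2745).

51/sqrt(2745)


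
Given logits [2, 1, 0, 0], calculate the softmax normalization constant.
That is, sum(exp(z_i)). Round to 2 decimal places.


Denom = e^2=7.3891 + e^1=2.7183 + e^0=1.0000 + e^0=1.0000. Sum = 12.1074, which rounds to 12.11.

12.11


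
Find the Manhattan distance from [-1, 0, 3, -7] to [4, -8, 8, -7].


d = sum of absolute differences: |-1-4|=5 + |0--8|=8 + |3-8|=5 + |-7--7|=0 = 18.

18


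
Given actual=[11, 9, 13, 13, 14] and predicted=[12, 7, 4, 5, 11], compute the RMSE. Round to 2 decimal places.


MSE = 31.8000. RMSE = sqrt(31.8000) = 5.64.

5.64


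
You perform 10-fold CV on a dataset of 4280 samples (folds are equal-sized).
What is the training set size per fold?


Each validation fold has 4280/10 = 428 samples. Training set = 4280 - 428 = 3852.

3852


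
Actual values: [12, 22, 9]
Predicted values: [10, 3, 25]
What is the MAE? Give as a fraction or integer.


MAE = (1/3) * (|12-10|=2 + |22-3|=19 + |9-25|=16). Sum = 37. MAE = 37/3.

37/3


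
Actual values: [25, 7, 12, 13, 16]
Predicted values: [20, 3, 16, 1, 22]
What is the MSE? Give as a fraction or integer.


MSE = (1/5) * ((25-20)^2=25 + (7-3)^2=16 + (12-16)^2=16 + (13-1)^2=144 + (16-22)^2=36). Sum = 237. MSE = 237/5.

237/5


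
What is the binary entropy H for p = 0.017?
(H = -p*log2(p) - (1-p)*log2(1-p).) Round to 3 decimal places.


H = -0.017*log2(0.017) - 0.983*log2(0.983) = 0.124.

0.124


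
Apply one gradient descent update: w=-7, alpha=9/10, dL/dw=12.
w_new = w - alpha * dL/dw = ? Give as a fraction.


w_new = -7 - 9/10 * 12 = -7 - 54/5 = -89/5.

-89/5


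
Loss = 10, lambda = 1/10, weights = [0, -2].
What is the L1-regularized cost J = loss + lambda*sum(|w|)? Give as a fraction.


L1 norm = sum(|w|) = 2. J = 10 + 1/10 * 2 = 51/5.

51/5


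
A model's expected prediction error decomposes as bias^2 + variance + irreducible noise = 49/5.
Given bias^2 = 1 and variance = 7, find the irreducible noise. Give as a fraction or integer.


Total error = bias^2 + variance + irreducible noise. So irreducible noise = 49/5 - 1 - 7 = 9/5.

9/5


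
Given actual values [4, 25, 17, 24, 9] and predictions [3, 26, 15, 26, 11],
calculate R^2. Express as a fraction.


Mean(y) = 79/5. SS_res = 14. SS_tot = 1694/5. R^2 = 1 - 14/(1694/5) = 116/121.

116/121


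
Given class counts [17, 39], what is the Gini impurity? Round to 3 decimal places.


Total = 56. Proportions: 17/56, 39/56. sum(p_i^2) = 0.5772. Gini = 1 - 0.5772 = 0.4228, which rounds to 0.423.

0.423


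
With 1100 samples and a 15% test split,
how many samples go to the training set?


Test set = 1100 * 15% = 165. Training set = 1100 - 165 = 935.

935


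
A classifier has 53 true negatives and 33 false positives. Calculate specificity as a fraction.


Specificity = TN / (TN + FP) = 53 / 86 = 53/86.

53/86


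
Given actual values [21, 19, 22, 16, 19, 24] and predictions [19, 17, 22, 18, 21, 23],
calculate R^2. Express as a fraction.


Mean(y) = 121/6. SS_res = 17. SS_tot = 233/6. R^2 = 1 - 17/(233/6) = 131/233.

131/233


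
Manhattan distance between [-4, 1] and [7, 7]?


d = sum of absolute differences: |-4-7|=11 + |1-7|=6 = 17.

17


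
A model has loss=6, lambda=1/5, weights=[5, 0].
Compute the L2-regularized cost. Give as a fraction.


L2 sq norm = sum(w^2) = 25. J = 6 + 1/5 * 25 = 11.

11


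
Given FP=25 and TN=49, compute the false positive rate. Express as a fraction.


FPR = FP / (FP + TN) = 25 / 74 = 25/74.

25/74


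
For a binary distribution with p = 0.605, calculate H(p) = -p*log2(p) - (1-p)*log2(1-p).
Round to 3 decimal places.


H = -0.605*log2(0.605) - 0.395*log2(0.395) = 0.968.

0.968


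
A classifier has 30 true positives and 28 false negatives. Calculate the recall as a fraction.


Recall = TP / (TP + FN) = 30 / 58 = 15/29.

15/29


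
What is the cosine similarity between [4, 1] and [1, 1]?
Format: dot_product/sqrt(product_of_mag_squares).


dot = 5. |a|^2 = 17, |b|^2 = 2. cos = 5/sqrt(34).

5/sqrt(34)


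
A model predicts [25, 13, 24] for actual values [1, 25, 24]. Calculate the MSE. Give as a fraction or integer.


MSE = (1/3) * ((1-25)^2=576 + (25-13)^2=144 + (24-24)^2=0). Sum = 720. MSE = 240.

240


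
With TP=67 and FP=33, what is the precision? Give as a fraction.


Precision = TP / (TP + FP) = 67 / 100 = 67/100.

67/100


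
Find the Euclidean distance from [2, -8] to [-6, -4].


d = sqrt(sum of squared differences). (2--6)^2=64, (-8--4)^2=16. Sum = 80.

sqrt(80)


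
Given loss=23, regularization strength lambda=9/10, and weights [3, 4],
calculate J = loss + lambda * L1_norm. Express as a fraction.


L1 norm = sum(|w|) = 7. J = 23 + 9/10 * 7 = 293/10.

293/10


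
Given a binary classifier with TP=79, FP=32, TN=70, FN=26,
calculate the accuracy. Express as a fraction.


Accuracy = (TP + TN) / (TP + TN + FP + FN) = (79 + 70) / 207 = 149/207.

149/207


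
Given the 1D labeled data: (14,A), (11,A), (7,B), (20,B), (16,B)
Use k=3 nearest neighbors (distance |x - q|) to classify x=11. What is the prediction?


Distances: |14-11|=3, |11-11|=0, |7-11|=4, |20-11|=9, |16-11|=5. 3 nearest: (11,A), (14,A), (7,B). Counts: {'A': 2, 'B': 1}. Majority class: A.

A


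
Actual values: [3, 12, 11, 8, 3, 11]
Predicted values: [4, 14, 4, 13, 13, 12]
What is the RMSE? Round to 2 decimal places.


MSE = 30.0000. RMSE = sqrt(30.0000) = 5.48.

5.48


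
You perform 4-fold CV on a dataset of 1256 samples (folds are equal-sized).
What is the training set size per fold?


Each validation fold has 1256/4 = 314 samples. Training set = 1256 - 314 = 942.

942


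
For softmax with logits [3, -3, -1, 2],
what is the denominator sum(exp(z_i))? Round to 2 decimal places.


Denom = e^3=20.0855 + e^-3=0.0498 + e^-1=0.3679 + e^2=7.3891. Sum = 27.8923, which rounds to 27.89.

27.89


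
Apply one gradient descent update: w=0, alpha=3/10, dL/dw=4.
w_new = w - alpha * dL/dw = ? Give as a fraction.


w_new = 0 - 3/10 * 4 = 0 - 6/5 = -6/5.

-6/5


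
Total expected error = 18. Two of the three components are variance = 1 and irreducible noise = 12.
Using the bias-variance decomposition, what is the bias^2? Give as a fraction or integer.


Total error = bias^2 + variance + irreducible noise. So bias^2 = 18 - 1 - 12 = 5.

5


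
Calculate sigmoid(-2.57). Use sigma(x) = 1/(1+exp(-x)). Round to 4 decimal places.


sigma(-2.57) = 1/(1+e^(2.57)) = 1/(1+13.065824) = 1/14.065824 = 0.0711.

0.0711


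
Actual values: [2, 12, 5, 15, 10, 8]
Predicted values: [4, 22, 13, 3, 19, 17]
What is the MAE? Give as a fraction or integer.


MAE = (1/6) * (|2-4|=2 + |12-22|=10 + |5-13|=8 + |15-3|=12 + |10-19|=9 + |8-17|=9). Sum = 50. MAE = 25/3.

25/3


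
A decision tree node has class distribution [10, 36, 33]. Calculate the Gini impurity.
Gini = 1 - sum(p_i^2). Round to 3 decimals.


Total = 79. Proportions: 10/79, 36/79, 33/79. sum(p_i^2) = 0.3982. Gini = 1 - 0.3982 = 0.6018, which rounds to 0.602.

0.602


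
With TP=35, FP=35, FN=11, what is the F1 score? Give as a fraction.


Precision = 35/70 = 1/2. Recall = 35/46 = 35/46. F1 = 2*P*R/(P+R) = 35/58.

35/58


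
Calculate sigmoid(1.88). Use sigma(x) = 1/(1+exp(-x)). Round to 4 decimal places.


sigma(1.88) = 1/(1+e^(-1.88)) = 1/(1+0.152590) = 1/1.152590 = 0.8676.

0.8676


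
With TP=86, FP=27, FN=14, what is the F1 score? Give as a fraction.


Precision = 86/113 = 86/113. Recall = 86/100 = 43/50. F1 = 2*P*R/(P+R) = 172/213.

172/213


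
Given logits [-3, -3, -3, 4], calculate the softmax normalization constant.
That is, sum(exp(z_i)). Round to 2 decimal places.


Denom = e^-3=0.0498 + e^-3=0.0498 + e^-3=0.0498 + e^4=54.5982. Sum = 54.7476, which rounds to 54.75.

54.75


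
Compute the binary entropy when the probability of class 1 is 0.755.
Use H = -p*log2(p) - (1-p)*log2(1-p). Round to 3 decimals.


H = -0.755*log2(0.755) - 0.245*log2(0.245) = 0.803.

0.803


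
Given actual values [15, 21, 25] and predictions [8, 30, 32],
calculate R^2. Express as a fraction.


Mean(y) = 61/3. SS_res = 179. SS_tot = 152/3. R^2 = 1 - 179/(152/3) = -385/152.

-385/152


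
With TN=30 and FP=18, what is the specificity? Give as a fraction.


Specificity = TN / (TN + FP) = 30 / 48 = 5/8.

5/8


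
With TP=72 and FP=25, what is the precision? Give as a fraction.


Precision = TP / (TP + FP) = 72 / 97 = 72/97.

72/97


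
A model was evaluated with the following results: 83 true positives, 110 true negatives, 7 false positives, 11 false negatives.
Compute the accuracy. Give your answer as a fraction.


Accuracy = (TP + TN) / (TP + TN + FP + FN) = (83 + 110) / 211 = 193/211.

193/211


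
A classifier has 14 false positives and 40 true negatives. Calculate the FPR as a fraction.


FPR = FP / (FP + TN) = 14 / 54 = 7/27.

7/27


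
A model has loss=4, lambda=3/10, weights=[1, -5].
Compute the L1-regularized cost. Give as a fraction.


L1 norm = sum(|w|) = 6. J = 4 + 3/10 * 6 = 29/5.

29/5


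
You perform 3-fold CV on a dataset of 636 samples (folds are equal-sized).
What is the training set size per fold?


Each validation fold has 636/3 = 212 samples. Training set = 636 - 212 = 424.

424


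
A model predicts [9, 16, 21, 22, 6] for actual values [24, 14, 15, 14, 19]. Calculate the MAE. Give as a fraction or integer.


MAE = (1/5) * (|24-9|=15 + |14-16|=2 + |15-21|=6 + |14-22|=8 + |19-6|=13). Sum = 44. MAE = 44/5.

44/5


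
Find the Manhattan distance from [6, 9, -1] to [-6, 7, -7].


d = sum of absolute differences: |6--6|=12 + |9-7|=2 + |-1--7|=6 = 20.

20


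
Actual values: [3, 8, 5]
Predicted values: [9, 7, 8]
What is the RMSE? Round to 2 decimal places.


MSE = 15.3333. RMSE = sqrt(15.3333) = 3.92.

3.92


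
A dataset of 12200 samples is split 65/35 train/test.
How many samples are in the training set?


Test set = 12200 * 35% = 4270. Training set = 12200 - 4270 = 7930.

7930


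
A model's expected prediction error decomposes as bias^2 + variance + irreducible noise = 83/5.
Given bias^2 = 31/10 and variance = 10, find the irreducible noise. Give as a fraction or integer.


Total error = bias^2 + variance + irreducible noise. So irreducible noise = 83/5 - 31/10 - 10 = 7/2.

7/2


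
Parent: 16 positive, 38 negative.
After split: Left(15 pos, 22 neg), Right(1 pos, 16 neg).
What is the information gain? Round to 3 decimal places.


H(parent) = 0.8767. H(left) = 0.9740, H(right) = 0.3228. Weighted = (37/54)*0.9740 + (17/54)*0.3228 = 0.7690. IG = 0.8767 - 0.7690 = 0.1077, which rounds to 0.108.

0.108


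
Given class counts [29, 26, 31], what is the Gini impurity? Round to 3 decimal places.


Total = 86. Proportions: 29/86, 26/86, 31/86. sum(p_i^2) = 0.3350. Gini = 1 - 0.3350 = 0.6650, which rounds to 0.665.

0.665


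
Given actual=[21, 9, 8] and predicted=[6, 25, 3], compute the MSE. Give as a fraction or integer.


MSE = (1/3) * ((21-6)^2=225 + (9-25)^2=256 + (8-3)^2=25). Sum = 506. MSE = 506/3.

506/3


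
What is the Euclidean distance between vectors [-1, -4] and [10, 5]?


d = sqrt(sum of squared differences). (-1-10)^2=121, (-4-5)^2=81. Sum = 202.

sqrt(202)


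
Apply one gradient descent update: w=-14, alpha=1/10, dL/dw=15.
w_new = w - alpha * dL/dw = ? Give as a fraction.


w_new = -14 - 1/10 * 15 = -14 - 3/2 = -31/2.

-31/2


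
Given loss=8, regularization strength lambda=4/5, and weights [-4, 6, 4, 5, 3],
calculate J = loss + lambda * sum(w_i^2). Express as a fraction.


L2 sq norm = sum(w^2) = 102. J = 8 + 4/5 * 102 = 448/5.

448/5


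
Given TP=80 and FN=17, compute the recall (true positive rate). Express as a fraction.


Recall = TP / (TP + FN) = 80 / 97 = 80/97.

80/97


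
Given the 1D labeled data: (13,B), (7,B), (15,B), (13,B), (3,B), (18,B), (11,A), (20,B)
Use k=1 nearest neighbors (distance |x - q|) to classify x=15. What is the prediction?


Distances: |13-15|=2, |7-15|=8, |15-15|=0, |13-15|=2, |3-15|=12, |18-15|=3, |11-15|=4, |20-15|=5. 1 nearest: (15,B). Counts: {'B': 1}. Majority class: B.

B


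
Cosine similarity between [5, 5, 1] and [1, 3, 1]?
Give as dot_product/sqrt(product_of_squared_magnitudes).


dot = 21. |a|^2 = 51, |b|^2 = 11. cos = 21/sqrt(561).

21/sqrt(561)


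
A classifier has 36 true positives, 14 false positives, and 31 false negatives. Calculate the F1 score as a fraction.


Precision = 36/50 = 18/25. Recall = 36/67 = 36/67. F1 = 2*P*R/(P+R) = 8/13.

8/13


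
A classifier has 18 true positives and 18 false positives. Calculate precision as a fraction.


Precision = TP / (TP + FP) = 18 / 36 = 1/2.

1/2


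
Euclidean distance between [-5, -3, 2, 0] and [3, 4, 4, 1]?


d = sqrt(sum of squared differences). (-5-3)^2=64, (-3-4)^2=49, (2-4)^2=4, (0-1)^2=1. Sum = 118.

sqrt(118)


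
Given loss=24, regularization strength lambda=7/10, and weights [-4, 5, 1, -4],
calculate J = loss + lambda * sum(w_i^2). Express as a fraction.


L2 sq norm = sum(w^2) = 58. J = 24 + 7/10 * 58 = 323/5.

323/5


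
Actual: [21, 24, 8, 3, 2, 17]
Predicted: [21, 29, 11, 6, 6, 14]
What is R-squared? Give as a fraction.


Mean(y) = 25/2. SS_res = 68. SS_tot = 891/2. R^2 = 1 - 68/(891/2) = 755/891.

755/891


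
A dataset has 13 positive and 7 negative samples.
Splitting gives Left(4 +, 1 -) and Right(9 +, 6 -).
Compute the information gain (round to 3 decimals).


H(parent) = 0.9341. H(left) = 0.7219, H(right) = 0.9710. Weighted = (5/20)*0.7219 + (15/20)*0.9710 = 0.9087. IG = 0.9341 - 0.9087 = 0.0254, which rounds to 0.025.

0.025


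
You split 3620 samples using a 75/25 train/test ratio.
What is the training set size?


Test set = 3620 * 25% = 905. Training set = 3620 - 905 = 2715.

2715


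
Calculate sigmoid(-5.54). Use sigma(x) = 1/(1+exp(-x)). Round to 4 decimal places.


sigma(-5.54) = 1/(1+e^(5.54)) = 1/(1+254.677999) = 1/255.677999 = 0.0039.

0.0039


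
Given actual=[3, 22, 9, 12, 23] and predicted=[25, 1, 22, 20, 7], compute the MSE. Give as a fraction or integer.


MSE = (1/5) * ((3-25)^2=484 + (22-1)^2=441 + (9-22)^2=169 + (12-20)^2=64 + (23-7)^2=256). Sum = 1414. MSE = 1414/5.

1414/5


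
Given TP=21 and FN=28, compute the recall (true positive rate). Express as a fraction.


Recall = TP / (TP + FN) = 21 / 49 = 3/7.

3/7


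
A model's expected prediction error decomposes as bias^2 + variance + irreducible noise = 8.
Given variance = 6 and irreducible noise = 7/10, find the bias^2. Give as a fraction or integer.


Total error = bias^2 + variance + irreducible noise. So bias^2 = 8 - 6 - 7/10 = 13/10.

13/10


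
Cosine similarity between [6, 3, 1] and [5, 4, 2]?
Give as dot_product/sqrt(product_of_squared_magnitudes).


dot = 44. |a|^2 = 46, |b|^2 = 45. cos = 44/sqrt(2070).

44/sqrt(2070)


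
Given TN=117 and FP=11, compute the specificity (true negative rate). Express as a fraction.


Specificity = TN / (TN + FP) = 117 / 128 = 117/128.

117/128


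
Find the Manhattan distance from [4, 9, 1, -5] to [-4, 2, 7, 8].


d = sum of absolute differences: |4--4|=8 + |9-2|=7 + |1-7|=6 + |-5-8|=13 = 34.

34


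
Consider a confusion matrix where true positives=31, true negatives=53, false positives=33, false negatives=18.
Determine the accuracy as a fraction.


Accuracy = (TP + TN) / (TP + TN + FP + FN) = (31 + 53) / 135 = 28/45.

28/45


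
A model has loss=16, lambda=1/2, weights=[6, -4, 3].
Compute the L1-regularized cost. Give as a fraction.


L1 norm = sum(|w|) = 13. J = 16 + 1/2 * 13 = 45/2.

45/2


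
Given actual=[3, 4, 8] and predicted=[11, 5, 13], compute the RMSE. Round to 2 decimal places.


MSE = 30.0000. RMSE = sqrt(30.0000) = 5.48.

5.48


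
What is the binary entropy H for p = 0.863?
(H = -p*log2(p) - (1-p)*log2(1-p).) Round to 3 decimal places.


H = -0.863*log2(0.863) - 0.137*log2(0.137) = 0.576.

0.576


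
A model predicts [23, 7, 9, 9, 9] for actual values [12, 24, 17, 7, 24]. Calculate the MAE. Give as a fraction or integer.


MAE = (1/5) * (|12-23|=11 + |24-7|=17 + |17-9|=8 + |7-9|=2 + |24-9|=15). Sum = 53. MAE = 53/5.

53/5


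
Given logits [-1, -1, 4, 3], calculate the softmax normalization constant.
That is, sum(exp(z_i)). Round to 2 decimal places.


Denom = e^-1=0.3679 + e^-1=0.3679 + e^4=54.5982 + e^3=20.0855. Sum = 75.4195, which rounds to 75.42.

75.42


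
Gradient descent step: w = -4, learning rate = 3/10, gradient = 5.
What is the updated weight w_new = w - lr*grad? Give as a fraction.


w_new = -4 - 3/10 * 5 = -4 - 3/2 = -11/2.

-11/2


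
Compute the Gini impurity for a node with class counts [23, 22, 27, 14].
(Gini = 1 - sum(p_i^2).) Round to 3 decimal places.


Total = 86. Proportions: 23/86, 22/86, 27/86, 14/86. sum(p_i^2) = 0.2620. Gini = 1 - 0.2620 = 0.7380, which rounds to 0.738.

0.738


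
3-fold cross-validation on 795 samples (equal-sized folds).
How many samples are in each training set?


Each validation fold has 795/3 = 265 samples. Training set = 795 - 265 = 530.

530


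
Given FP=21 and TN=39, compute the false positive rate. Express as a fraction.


FPR = FP / (FP + TN) = 21 / 60 = 7/20.

7/20


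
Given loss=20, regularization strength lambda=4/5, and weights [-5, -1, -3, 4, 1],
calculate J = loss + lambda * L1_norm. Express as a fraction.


L1 norm = sum(|w|) = 14. J = 20 + 4/5 * 14 = 156/5.

156/5


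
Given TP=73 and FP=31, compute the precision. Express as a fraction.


Precision = TP / (TP + FP) = 73 / 104 = 73/104.

73/104


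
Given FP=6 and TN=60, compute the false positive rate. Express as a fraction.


FPR = FP / (FP + TN) = 6 / 66 = 1/11.

1/11


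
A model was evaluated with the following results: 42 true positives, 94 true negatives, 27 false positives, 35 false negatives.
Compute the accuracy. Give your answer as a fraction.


Accuracy = (TP + TN) / (TP + TN + FP + FN) = (42 + 94) / 198 = 68/99.

68/99


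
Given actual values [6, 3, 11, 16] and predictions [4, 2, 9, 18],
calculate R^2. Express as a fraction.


Mean(y) = 9. SS_res = 13. SS_tot = 98. R^2 = 1 - 13/(98) = 85/98.

85/98


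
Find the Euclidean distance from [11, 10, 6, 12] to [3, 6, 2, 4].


d = sqrt(sum of squared differences). (11-3)^2=64, (10-6)^2=16, (6-2)^2=16, (12-4)^2=64. Sum = 160.

sqrt(160)


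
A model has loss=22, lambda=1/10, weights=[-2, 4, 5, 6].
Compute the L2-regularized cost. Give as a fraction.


L2 sq norm = sum(w^2) = 81. J = 22 + 1/10 * 81 = 301/10.

301/10


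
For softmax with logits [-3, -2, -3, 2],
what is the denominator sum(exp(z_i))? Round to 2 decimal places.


Denom = e^-3=0.0498 + e^-2=0.1353 + e^-3=0.0498 + e^2=7.3891. Sum = 7.6240, which rounds to 7.62.

7.62


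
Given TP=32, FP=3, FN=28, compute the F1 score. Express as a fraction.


Precision = 32/35 = 32/35. Recall = 32/60 = 8/15. F1 = 2*P*R/(P+R) = 64/95.

64/95


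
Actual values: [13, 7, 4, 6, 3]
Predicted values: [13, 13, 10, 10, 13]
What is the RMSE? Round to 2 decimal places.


MSE = 37.6000. RMSE = sqrt(37.6000) = 6.13.

6.13


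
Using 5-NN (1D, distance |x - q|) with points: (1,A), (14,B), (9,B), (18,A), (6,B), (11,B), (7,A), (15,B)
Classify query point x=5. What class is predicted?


Distances: |1-5|=4, |14-5|=9, |9-5|=4, |18-5|=13, |6-5|=1, |11-5|=6, |7-5|=2, |15-5|=10. 5 nearest: (6,B), (7,A), (1,A), (9,B), (11,B). Counts: {'B': 3, 'A': 2}. Majority class: B.

B


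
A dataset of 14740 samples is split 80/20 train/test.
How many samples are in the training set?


Test set = 14740 * 20% = 2948. Training set = 14740 - 2948 = 11792.

11792


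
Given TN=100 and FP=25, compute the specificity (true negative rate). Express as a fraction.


Specificity = TN / (TN + FP) = 100 / 125 = 4/5.

4/5


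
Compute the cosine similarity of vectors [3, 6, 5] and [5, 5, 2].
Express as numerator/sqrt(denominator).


dot = 55. |a|^2 = 70, |b|^2 = 54. cos = 55/sqrt(3780).

55/sqrt(3780)


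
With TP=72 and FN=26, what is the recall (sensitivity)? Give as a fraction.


Recall = TP / (TP + FN) = 72 / 98 = 36/49.

36/49


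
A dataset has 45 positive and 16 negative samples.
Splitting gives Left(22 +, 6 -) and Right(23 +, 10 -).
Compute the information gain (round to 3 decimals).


H(parent) = 0.8302. H(left) = 0.7496, H(right) = 0.8850. Weighted = (28/61)*0.7496 + (33/61)*0.8850 = 0.8228. IG = 0.8302 - 0.8228 = 0.0074, which rounds to 0.007.

0.007


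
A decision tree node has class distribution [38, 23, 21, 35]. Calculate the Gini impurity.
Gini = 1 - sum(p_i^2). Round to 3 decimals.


Total = 117. Proportions: 38/117, 23/117, 21/117, 35/117. sum(p_i^2) = 0.2658. Gini = 1 - 0.2658 = 0.7342, which rounds to 0.734.

0.734


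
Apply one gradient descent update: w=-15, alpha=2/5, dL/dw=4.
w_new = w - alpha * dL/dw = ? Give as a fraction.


w_new = -15 - 2/5 * 4 = -15 - 8/5 = -83/5.

-83/5


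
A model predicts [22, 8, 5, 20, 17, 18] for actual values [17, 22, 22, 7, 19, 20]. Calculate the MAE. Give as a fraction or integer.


MAE = (1/6) * (|17-22|=5 + |22-8|=14 + |22-5|=17 + |7-20|=13 + |19-17|=2 + |20-18|=2). Sum = 53. MAE = 53/6.

53/6


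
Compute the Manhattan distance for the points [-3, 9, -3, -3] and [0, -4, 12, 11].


d = sum of absolute differences: |-3-0|=3 + |9--4|=13 + |-3-12|=15 + |-3-11|=14 = 45.

45


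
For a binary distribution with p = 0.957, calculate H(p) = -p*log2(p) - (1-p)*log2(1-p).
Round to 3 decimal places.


H = -0.957*log2(0.957) - 0.043*log2(0.043) = 0.256.

0.256


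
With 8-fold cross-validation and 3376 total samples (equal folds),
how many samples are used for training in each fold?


Each validation fold has 3376/8 = 422 samples. Training set = 3376 - 422 = 2954.

2954


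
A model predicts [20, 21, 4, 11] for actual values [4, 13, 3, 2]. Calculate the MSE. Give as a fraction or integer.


MSE = (1/4) * ((4-20)^2=256 + (13-21)^2=64 + (3-4)^2=1 + (2-11)^2=81). Sum = 402. MSE = 201/2.

201/2


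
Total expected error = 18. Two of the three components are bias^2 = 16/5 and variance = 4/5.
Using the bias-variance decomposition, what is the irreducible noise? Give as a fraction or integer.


Total error = bias^2 + variance + irreducible noise. So irreducible noise = 18 - 16/5 - 4/5 = 14.

14


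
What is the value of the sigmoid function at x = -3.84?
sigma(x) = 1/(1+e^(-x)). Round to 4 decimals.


sigma(-3.84) = 1/(1+e^(3.84)) = 1/(1+46.525474) = 1/47.525474 = 0.0210.

0.0210


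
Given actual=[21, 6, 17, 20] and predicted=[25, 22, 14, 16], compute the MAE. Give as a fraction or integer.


MAE = (1/4) * (|21-25|=4 + |6-22|=16 + |17-14|=3 + |20-16|=4). Sum = 27. MAE = 27/4.

27/4


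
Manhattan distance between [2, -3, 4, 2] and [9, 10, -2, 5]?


d = sum of absolute differences: |2-9|=7 + |-3-10|=13 + |4--2|=6 + |2-5|=3 = 29.

29


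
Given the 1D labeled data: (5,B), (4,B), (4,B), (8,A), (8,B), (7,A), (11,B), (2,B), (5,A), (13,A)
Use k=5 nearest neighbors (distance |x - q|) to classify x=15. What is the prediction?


Distances: |5-15|=10, |4-15|=11, |4-15|=11, |8-15|=7, |8-15|=7, |7-15|=8, |11-15|=4, |2-15|=13, |5-15|=10, |13-15|=2. 5 nearest: (13,A), (11,B), (8,A), (8,B), (7,A). Counts: {'A': 3, 'B': 2}. Majority class: A.

A


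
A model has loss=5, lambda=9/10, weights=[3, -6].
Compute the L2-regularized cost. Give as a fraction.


L2 sq norm = sum(w^2) = 45. J = 5 + 9/10 * 45 = 91/2.

91/2


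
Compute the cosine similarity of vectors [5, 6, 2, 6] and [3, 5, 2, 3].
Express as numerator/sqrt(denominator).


dot = 67. |a|^2 = 101, |b|^2 = 47. cos = 67/sqrt(4747).

67/sqrt(4747)


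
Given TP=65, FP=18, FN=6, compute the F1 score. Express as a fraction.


Precision = 65/83 = 65/83. Recall = 65/71 = 65/71. F1 = 2*P*R/(P+R) = 65/77.

65/77


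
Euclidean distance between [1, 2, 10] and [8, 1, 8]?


d = sqrt(sum of squared differences). (1-8)^2=49, (2-1)^2=1, (10-8)^2=4. Sum = 54.

sqrt(54)


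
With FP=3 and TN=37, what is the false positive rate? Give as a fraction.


FPR = FP / (FP + TN) = 3 / 40 = 3/40.

3/40


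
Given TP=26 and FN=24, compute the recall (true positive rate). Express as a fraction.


Recall = TP / (TP + FN) = 26 / 50 = 13/25.

13/25


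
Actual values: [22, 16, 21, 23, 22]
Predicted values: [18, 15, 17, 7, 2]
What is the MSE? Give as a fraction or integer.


MSE = (1/5) * ((22-18)^2=16 + (16-15)^2=1 + (21-17)^2=16 + (23-7)^2=256 + (22-2)^2=400). Sum = 689. MSE = 689/5.

689/5


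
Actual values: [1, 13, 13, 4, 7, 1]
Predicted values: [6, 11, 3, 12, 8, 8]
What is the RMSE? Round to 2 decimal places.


MSE = 40.5000. RMSE = sqrt(40.5000) = 6.36.

6.36


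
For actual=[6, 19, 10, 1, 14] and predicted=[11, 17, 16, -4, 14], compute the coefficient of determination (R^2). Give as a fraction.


Mean(y) = 10. SS_res = 90. SS_tot = 194. R^2 = 1 - 90/(194) = 52/97.

52/97


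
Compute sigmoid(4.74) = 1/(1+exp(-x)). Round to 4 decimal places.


sigma(4.74) = 1/(1+e^(-4.74)) = 1/(1+0.008739) = 1/1.008739 = 0.9913.

0.9913


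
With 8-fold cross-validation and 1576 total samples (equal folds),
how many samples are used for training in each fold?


Each validation fold has 1576/8 = 197 samples. Training set = 1576 - 197 = 1379.

1379


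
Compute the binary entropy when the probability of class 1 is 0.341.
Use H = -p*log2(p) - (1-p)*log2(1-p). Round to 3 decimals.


H = -0.341*log2(0.341) - 0.659*log2(0.659) = 0.926.

0.926


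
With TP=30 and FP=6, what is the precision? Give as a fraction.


Precision = TP / (TP + FP) = 30 / 36 = 5/6.

5/6


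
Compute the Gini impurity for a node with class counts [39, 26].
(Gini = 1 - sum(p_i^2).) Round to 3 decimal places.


Total = 65. Proportions: 39/65, 26/65. sum(p_i^2) = 0.5200. Gini = 1 - 0.5200 = 0.4800, which rounds to 0.480.

0.480


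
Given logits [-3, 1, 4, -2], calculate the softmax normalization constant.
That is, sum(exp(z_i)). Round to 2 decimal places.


Denom = e^-3=0.0498 + e^1=2.7183 + e^4=54.5982 + e^-2=0.1353. Sum = 57.5016, which rounds to 57.50.

57.50


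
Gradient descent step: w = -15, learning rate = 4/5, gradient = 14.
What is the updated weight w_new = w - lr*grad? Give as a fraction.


w_new = -15 - 4/5 * 14 = -15 - 56/5 = -131/5.

-131/5


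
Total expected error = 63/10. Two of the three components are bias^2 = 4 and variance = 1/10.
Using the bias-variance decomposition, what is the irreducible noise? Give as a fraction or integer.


Total error = bias^2 + variance + irreducible noise. So irreducible noise = 63/10 - 4 - 1/10 = 11/5.

11/5


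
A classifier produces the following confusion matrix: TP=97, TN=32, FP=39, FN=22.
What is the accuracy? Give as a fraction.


Accuracy = (TP + TN) / (TP + TN + FP + FN) = (97 + 32) / 190 = 129/190.

129/190


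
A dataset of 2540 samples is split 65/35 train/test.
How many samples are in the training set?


Test set = 2540 * 35% = 889. Training set = 2540 - 889 = 1651.

1651


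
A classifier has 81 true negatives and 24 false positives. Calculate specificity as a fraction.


Specificity = TN / (TN + FP) = 81 / 105 = 27/35.

27/35


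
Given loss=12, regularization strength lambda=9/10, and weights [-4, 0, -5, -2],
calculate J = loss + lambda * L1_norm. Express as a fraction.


L1 norm = sum(|w|) = 11. J = 12 + 9/10 * 11 = 219/10.

219/10
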